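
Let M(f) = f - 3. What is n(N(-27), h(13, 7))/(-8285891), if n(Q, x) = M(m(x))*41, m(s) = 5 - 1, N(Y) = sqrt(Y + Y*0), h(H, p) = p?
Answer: -41/8285891 ≈ -4.9482e-6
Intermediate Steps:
N(Y) = sqrt(Y) (N(Y) = sqrt(Y + 0) = sqrt(Y))
m(s) = 4
M(f) = -3 + f
n(Q, x) = 41 (n(Q, x) = (-3 + 4)*41 = 1*41 = 41)
n(N(-27), h(13, 7))/(-8285891) = 41/(-8285891) = 41*(-1/8285891) = -41/8285891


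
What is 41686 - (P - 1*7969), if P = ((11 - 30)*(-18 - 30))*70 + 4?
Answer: -14189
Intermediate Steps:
P = 63844 (P = -19*(-48)*70 + 4 = 912*70 + 4 = 63840 + 4 = 63844)
41686 - (P - 1*7969) = 41686 - (63844 - 1*7969) = 41686 - (63844 - 7969) = 41686 - 1*55875 = 41686 - 55875 = -14189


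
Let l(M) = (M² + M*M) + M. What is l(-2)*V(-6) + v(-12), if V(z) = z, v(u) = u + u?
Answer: -60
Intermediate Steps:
v(u) = 2*u
l(M) = M + 2*M² (l(M) = (M² + M²) + M = 2*M² + M = M + 2*M²)
l(-2)*V(-6) + v(-12) = -2*(1 + 2*(-2))*(-6) + 2*(-12) = -2*(1 - 4)*(-6) - 24 = -2*(-3)*(-6) - 24 = 6*(-6) - 24 = -36 - 24 = -60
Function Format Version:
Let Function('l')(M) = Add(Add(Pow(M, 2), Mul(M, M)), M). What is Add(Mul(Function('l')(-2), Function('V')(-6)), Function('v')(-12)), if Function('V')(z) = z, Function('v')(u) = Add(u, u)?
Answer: -60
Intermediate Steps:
Function('v')(u) = Mul(2, u)
Function('l')(M) = Add(M, Mul(2, Pow(M, 2))) (Function('l')(M) = Add(Add(Pow(M, 2), Pow(M, 2)), M) = Add(Mul(2, Pow(M, 2)), M) = Add(M, Mul(2, Pow(M, 2))))
Add(Mul(Function('l')(-2), Function('V')(-6)), Function('v')(-12)) = Add(Mul(Mul(-2, Add(1, Mul(2, -2))), -6), Mul(2, -12)) = Add(Mul(Mul(-2, Add(1, -4)), -6), -24) = Add(Mul(Mul(-2, -3), -6), -24) = Add(Mul(6, -6), -24) = Add(-36, -24) = -60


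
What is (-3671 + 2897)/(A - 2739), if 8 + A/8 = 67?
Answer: 774/2267 ≈ 0.34142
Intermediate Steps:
A = 472 (A = -64 + 8*67 = -64 + 536 = 472)
(-3671 + 2897)/(A - 2739) = (-3671 + 2897)/(472 - 2739) = -774/(-2267) = -774*(-1/2267) = 774/2267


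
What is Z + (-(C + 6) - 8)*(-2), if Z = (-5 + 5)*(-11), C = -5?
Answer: 18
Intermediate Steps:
Z = 0 (Z = 0*(-11) = 0)
Z + (-(C + 6) - 8)*(-2) = 0 + (-(-5 + 6) - 8)*(-2) = 0 + (-1*1 - 8)*(-2) = 0 + (-1 - 8)*(-2) = 0 - 9*(-2) = 0 + 18 = 18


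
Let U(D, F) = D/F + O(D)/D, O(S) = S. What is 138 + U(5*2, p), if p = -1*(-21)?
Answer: 2929/21 ≈ 139.48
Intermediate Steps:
p = 21
U(D, F) = 1 + D/F (U(D, F) = D/F + D/D = D/F + 1 = 1 + D/F)
138 + U(5*2, p) = 138 + (5*2 + 21)/21 = 138 + (10 + 21)/21 = 138 + (1/21)*31 = 138 + 31/21 = 2929/21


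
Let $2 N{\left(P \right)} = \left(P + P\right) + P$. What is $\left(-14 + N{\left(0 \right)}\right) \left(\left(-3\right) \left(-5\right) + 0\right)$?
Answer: $-210$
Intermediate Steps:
$N{\left(P \right)} = \frac{3 P}{2}$ ($N{\left(P \right)} = \frac{\left(P + P\right) + P}{2} = \frac{2 P + P}{2} = \frac{3 P}{2}$)
$\left(-14 + N{\left(0 \right)}\right) \left(\left(-3\right) \left(-5\right) + 0\right) = \left(-14 + \frac{3}{2} \cdot 0\right) \left(\left(-3\right) \left(-5\right) + 0\right) = \left(-14 + 0\right) \left(15 + 0\right) = \left(-14\right) 15 = -210$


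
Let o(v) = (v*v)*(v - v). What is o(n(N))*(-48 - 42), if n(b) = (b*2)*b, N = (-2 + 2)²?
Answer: 0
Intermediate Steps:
N = 0 (N = 0² = 0)
n(b) = 2*b² (n(b) = (2*b)*b = 2*b²)
o(v) = 0 (o(v) = v²*0 = 0)
o(n(N))*(-48 - 42) = 0*(-48 - 42) = 0*(-90) = 0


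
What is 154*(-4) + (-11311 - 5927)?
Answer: -17854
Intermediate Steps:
154*(-4) + (-11311 - 5927) = -616 - 17238 = -17854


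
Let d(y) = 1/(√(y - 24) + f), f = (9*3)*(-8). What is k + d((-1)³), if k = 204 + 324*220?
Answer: 3336944388/46681 - 5*I/46681 ≈ 71484.0 - 0.00010711*I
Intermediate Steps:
k = 71484 (k = 204 + 71280 = 71484)
f = -216 (f = 27*(-8) = -216)
d(y) = 1/(-216 + √(-24 + y)) (d(y) = 1/(√(y - 24) - 216) = 1/(√(-24 + y) - 216) = 1/(-216 + √(-24 + y)))
k + d((-1)³) = 71484 + 1/(-216 + √(-24 + (-1)³)) = 71484 + 1/(-216 + √(-24 - 1)) = 71484 + 1/(-216 + √(-25)) = 71484 + 1/(-216 + 5*I) = 71484 + (-216 - 5*I)/46681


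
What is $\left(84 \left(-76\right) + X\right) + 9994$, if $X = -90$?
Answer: $3520$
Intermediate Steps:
$\left(84 \left(-76\right) + X\right) + 9994 = \left(84 \left(-76\right) - 90\right) + 9994 = \left(-6384 - 90\right) + 9994 = -6474 + 9994 = 3520$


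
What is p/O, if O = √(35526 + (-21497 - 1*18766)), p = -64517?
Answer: 64517*I*√4737/4737 ≈ 937.39*I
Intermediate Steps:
O = I*√4737 (O = √(35526 + (-21497 - 18766)) = √(35526 - 40263) = √(-4737) = I*√4737 ≈ 68.826*I)
p/O = -64517*(-I*√4737/4737) = -(-64517)*I*√4737/4737 = 64517*I*√4737/4737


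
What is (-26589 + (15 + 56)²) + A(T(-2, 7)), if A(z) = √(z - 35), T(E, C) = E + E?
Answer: -21548 + I*√39 ≈ -21548.0 + 6.245*I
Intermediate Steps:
T(E, C) = 2*E
A(z) = √(-35 + z)
(-26589 + (15 + 56)²) + A(T(-2, 7)) = (-26589 + (15 + 56)²) + √(-35 + 2*(-2)) = (-26589 + 71²) + √(-35 - 4) = (-26589 + 5041) + √(-39) = -21548 + I*√39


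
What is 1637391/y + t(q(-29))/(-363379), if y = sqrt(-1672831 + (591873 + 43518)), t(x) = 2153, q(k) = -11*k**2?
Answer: -2153/363379 - 1637391*I*sqrt(16210)/129680 ≈ -0.0059249 - 1607.6*I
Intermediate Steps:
y = 8*I*sqrt(16210) (y = sqrt(-1672831 + 635391) = sqrt(-1037440) = 8*I*sqrt(16210) ≈ 1018.5*I)
1637391/y + t(q(-29))/(-363379) = 1637391/((8*I*sqrt(16210))) + 2153/(-363379) = 1637391*(-I*sqrt(16210)/129680) + 2153*(-1/363379) = -1637391*I*sqrt(16210)/129680 - 2153/363379 = -2153/363379 - 1637391*I*sqrt(16210)/129680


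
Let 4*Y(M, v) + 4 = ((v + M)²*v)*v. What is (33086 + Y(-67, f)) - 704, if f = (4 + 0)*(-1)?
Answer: 52545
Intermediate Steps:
f = -4 (f = 4*(-1) = -4)
Y(M, v) = -1 + v²*(M + v)²/4 (Y(M, v) = -1 + (((v + M)²*v)*v)/4 = -1 + (((M + v)²*v)*v)/4 = -1 + ((v*(M + v)²)*v)/4 = -1 + (v²*(M + v)²)/4 = -1 + v²*(M + v)²/4)
(33086 + Y(-67, f)) - 704 = (33086 + (-1 + (¼)*(-4)²*(-67 - 4)²)) - 704 = (33086 + (-1 + (¼)*16*(-71)²)) - 704 = (33086 + (-1 + (¼)*16*5041)) - 704 = (33086 + (-1 + 20164)) - 704 = (33086 + 20163) - 704 = 53249 - 704 = 52545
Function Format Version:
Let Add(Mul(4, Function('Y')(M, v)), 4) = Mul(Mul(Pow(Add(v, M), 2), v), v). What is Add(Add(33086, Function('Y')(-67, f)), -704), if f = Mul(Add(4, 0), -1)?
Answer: 52545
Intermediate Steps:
f = -4 (f = Mul(4, -1) = -4)
Function('Y')(M, v) = Add(-1, Mul(Rational(1, 4), Pow(v, 2), Pow(Add(M, v), 2))) (Function('Y')(M, v) = Add(-1, Mul(Rational(1, 4), Mul(Mul(Pow(Add(v, M), 2), v), v))) = Add(-1, Mul(Rational(1, 4), Mul(Mul(Pow(Add(M, v), 2), v), v))) = Add(-1, Mul(Rational(1, 4), Mul(Mul(v, Pow(Add(M, v), 2)), v))) = Add(-1, Mul(Rational(1, 4), Mul(Pow(v, 2), Pow(Add(M, v), 2)))) = Add(-1, Mul(Rational(1, 4), Pow(v, 2), Pow(Add(M, v), 2))))
Add(Add(33086, Function('Y')(-67, f)), -704) = Add(Add(33086, Add(-1, Mul(Rational(1, 4), Pow(-4, 2), Pow(Add(-67, -4), 2)))), -704) = Add(Add(33086, Add(-1, Mul(Rational(1, 4), 16, Pow(-71, 2)))), -704) = Add(Add(33086, Add(-1, Mul(Rational(1, 4), 16, 5041))), -704) = Add(Add(33086, Add(-1, 20164)), -704) = Add(Add(33086, 20163), -704) = Add(53249, -704) = 52545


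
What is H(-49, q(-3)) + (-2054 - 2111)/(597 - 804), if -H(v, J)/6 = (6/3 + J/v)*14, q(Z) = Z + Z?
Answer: -229181/1449 ≈ -158.17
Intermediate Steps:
q(Z) = 2*Z
H(v, J) = -168 - 84*J/v (H(v, J) = -6*(6/3 + J/v)*14 = -6*(6*(⅓) + J/v)*14 = -6*(2 + J/v)*14 = -6*(28 + 14*J/v) = -168 - 84*J/v)
H(-49, q(-3)) + (-2054 - 2111)/(597 - 804) = (-168 - 84*2*(-3)/(-49)) + (-2054 - 2111)/(597 - 804) = (-168 - 84*(-6)*(-1/49)) - 4165/(-207) = (-168 - 72/7) - 4165*(-1/207) = -1248/7 + 4165/207 = -229181/1449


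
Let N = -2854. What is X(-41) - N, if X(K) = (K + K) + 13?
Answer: 2785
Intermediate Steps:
X(K) = 13 + 2*K (X(K) = 2*K + 13 = 13 + 2*K)
X(-41) - N = (13 + 2*(-41)) - 1*(-2854) = (13 - 82) + 2854 = -69 + 2854 = 2785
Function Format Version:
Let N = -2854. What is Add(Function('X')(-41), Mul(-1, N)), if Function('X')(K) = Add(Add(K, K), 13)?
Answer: 2785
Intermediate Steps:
Function('X')(K) = Add(13, Mul(2, K)) (Function('X')(K) = Add(Mul(2, K), 13) = Add(13, Mul(2, K)))
Add(Function('X')(-41), Mul(-1, N)) = Add(Add(13, Mul(2, -41)), Mul(-1, -2854)) = Add(Add(13, -82), 2854) = Add(-69, 2854) = 2785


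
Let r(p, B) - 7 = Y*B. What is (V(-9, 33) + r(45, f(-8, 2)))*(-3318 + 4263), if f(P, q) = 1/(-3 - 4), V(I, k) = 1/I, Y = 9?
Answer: 5295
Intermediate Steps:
f(P, q) = -⅐ (f(P, q) = 1/(-7) = -⅐)
r(p, B) = 7 + 9*B
(V(-9, 33) + r(45, f(-8, 2)))*(-3318 + 4263) = (1/(-9) + (7 + 9*(-⅐)))*(-3318 + 4263) = (-⅑ + (7 - 9/7))*945 = (-⅑ + 40/7)*945 = (353/63)*945 = 5295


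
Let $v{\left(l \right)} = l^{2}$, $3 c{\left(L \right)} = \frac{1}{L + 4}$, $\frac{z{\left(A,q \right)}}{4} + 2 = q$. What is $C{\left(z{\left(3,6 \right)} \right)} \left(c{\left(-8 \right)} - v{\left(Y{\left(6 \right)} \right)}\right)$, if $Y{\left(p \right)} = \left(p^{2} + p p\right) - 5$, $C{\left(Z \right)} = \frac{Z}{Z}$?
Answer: $- \frac{53869}{12} \approx -4489.1$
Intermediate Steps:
$z{\left(A,q \right)} = -8 + 4 q$
$C{\left(Z \right)} = 1$
$Y{\left(p \right)} = -5 + 2 p^{2}$ ($Y{\left(p \right)} = \left(p^{2} + p^{2}\right) - 5 = 2 p^{2} - 5 = -5 + 2 p^{2}$)
$c{\left(L \right)} = \frac{1}{3 \left(4 + L\right)}$ ($c{\left(L \right)} = \frac{1}{3 \left(L + 4\right)} = \frac{1}{3 \left(4 + L\right)}$)
$C{\left(z{\left(3,6 \right)} \right)} \left(c{\left(-8 \right)} - v{\left(Y{\left(6 \right)} \right)}\right) = 1 \left(\frac{1}{3 \left(4 - 8\right)} - \left(-5 + 2 \cdot 6^{2}\right)^{2}\right) = 1 \left(\frac{1}{3 \left(-4\right)} - \left(-5 + 2 \cdot 36\right)^{2}\right) = 1 \left(\frac{1}{3} \left(- \frac{1}{4}\right) - \left(-5 + 72\right)^{2}\right) = 1 \left(- \frac{1}{12} - 67^{2}\right) = 1 \left(- \frac{1}{12} - 4489\right) = 1 \left(- \frac{53869}{12}\right) = - \frac{53869}{12}$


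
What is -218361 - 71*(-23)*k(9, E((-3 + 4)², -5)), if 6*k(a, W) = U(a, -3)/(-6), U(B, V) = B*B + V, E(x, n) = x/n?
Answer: -1331395/6 ≈ -2.2190e+5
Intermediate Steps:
U(B, V) = V + B² (U(B, V) = B² + V = V + B²)
k(a, W) = 1/12 - a²/36 (k(a, W) = ((-3 + a²)/(-6))/6 = ((-3 + a²)*(-⅙))/6 = (½ - a²/6)/6 = 1/12 - a²/36)
-218361 - 71*(-23)*k(9, E((-3 + 4)², -5)) = -218361 - 71*(-23)*(1/12 - 1/36*9²) = -218361 - (-1633)*(1/12 - 1/36*81) = -218361 - (-1633)*(1/12 - 9/4) = -218361 - (-1633)*(-13)/6 = -218361 - 1*21229/6 = -218361 - 21229/6 = -1331395/6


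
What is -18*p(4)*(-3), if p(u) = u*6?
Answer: 1296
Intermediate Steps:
p(u) = 6*u
-18*p(4)*(-3) = -108*4*(-3) = -18*24*(-3) = -432*(-3) = 1296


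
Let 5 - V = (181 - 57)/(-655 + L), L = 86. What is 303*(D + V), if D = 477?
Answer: 83137746/569 ≈ 1.4611e+5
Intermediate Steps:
V = 2969/569 (V = 5 - (181 - 57)/(-655 + 86) = 5 - 124/(-569) = 5 - 124*(-1)/569 = 5 - 1*(-124/569) = 5 + 124/569 = 2969/569 ≈ 5.2179)
303*(D + V) = 303*(477 + 2969/569) = 303*(274382/569) = 83137746/569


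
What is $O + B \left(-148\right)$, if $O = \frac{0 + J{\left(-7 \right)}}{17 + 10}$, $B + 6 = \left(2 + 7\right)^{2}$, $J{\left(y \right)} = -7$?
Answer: $- \frac{299707}{27} \approx -11100.0$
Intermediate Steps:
$B = 75$ ($B = -6 + \left(2 + 7\right)^{2} = -6 + 9^{2} = -6 + 81 = 75$)
$O = - \frac{7}{27}$ ($O = \frac{0 - 7}{17 + 10} = - \frac{7}{27} \approx -0.25926$)
$O + B \left(-148\right) = - \frac{7}{27} + 75 \left(-148\right) = - \frac{7}{27} - 11100 = - \frac{299707}{27}$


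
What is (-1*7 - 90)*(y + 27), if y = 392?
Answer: -40643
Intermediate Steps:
(-1*7 - 90)*(y + 27) = (-1*7 - 90)*(392 + 27) = (-7 - 90)*419 = -97*419 = -40643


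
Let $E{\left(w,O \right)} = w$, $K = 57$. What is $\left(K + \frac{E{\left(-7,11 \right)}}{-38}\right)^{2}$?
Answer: $\frac{4721929}{1444} \approx 3270.0$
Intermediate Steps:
$\left(K + \frac{E{\left(-7,11 \right)}}{-38}\right)^{2} = \left(57 - \frac{7}{-38}\right)^{2} = \left(57 - - \frac{7}{38}\right)^{2} = \left(57 + \frac{7}{38}\right)^{2} = \left(\frac{2173}{38}\right)^{2} = \frac{4721929}{1444}$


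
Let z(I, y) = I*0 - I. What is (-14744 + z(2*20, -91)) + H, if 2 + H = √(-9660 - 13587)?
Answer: -14786 + 9*I*√287 ≈ -14786.0 + 152.47*I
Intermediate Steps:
H = -2 + 9*I*√287 (H = -2 + √(-9660 - 13587) = -2 + √(-23247) = -2 + 9*I*√287 ≈ -2.0 + 152.47*I)
z(I, y) = -I (z(I, y) = 0 - I = -I)
(-14744 + z(2*20, -91)) + H = (-14744 - 2*20) + (-2 + 9*I*√287) = (-14744 - 1*40) + (-2 + 9*I*√287) = (-14744 - 40) + (-2 + 9*I*√287) = -14784 + (-2 + 9*I*√287) = -14786 + 9*I*√287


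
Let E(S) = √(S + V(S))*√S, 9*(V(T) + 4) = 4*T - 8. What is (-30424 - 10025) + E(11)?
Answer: -40438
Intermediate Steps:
V(T) = -44/9 + 4*T/9 (V(T) = -4 + (4*T - 8)/9 = -4 + (-8 + 4*T)/9 = -4 + (-8/9 + 4*T/9) = -44/9 + 4*T/9)
E(S) = √S*√(-44/9 + 13*S/9) (E(S) = √(S + (-44/9 + 4*S/9))*√S = √(-44/9 + 13*S/9)*√S = √S*√(-44/9 + 13*S/9))
(-30424 - 10025) + E(11) = (-30424 - 10025) + √11*√(-44 + 13*11)/3 = -40449 + √11*√(-44 + 143)/3 = -40449 + √11*√99/3 = -40449 + √11*(3*√11)/3 = -40449 + 11 = -40438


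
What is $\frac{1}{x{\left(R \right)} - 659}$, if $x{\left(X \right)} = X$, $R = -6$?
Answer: $- \frac{1}{665} \approx -0.0015038$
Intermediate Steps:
$\frac{1}{x{\left(R \right)} - 659} = \frac{1}{-6 - 659} = \frac{1}{-665} = - \frac{1}{665}$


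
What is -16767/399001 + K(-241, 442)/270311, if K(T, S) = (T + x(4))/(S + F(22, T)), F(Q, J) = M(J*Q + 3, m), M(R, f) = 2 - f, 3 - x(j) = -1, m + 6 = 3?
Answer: -675344897092/16070299537339 ≈ -0.042024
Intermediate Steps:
m = -3 (m = -6 + 3 = -3)
x(j) = 4 (x(j) = 3 - 1*(-1) = 3 + 1 = 4)
F(Q, J) = 5 (F(Q, J) = 2 - 1*(-3) = 2 + 3 = 5)
K(T, S) = (4 + T)/(5 + S) (K(T, S) = (T + 4)/(S + 5) = (4 + T)/(5 + S))
-16767/399001 + K(-241, 442)/270311 = -16767/399001 + ((4 - 241)/(5 + 442))/270311 = -16767*1/399001 + (-237/447)*(1/270311) = -16767/399001 + ((1/447)*(-237))*(1/270311) = -16767/399001 - 79/149*1/270311 = -16767/399001 - 79/40276339 = -675344897092/16070299537339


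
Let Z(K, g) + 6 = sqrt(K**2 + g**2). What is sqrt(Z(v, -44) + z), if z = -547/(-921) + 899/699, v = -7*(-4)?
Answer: sqrt(-189724675602 + 184200622596*sqrt(170))/214593 ≈ 6.9306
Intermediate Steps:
v = 28
Z(K, g) = -6 + sqrt(K**2 + g**2)
z = 403444/214593 (z = -547*(-1/921) + 899*(1/699) = 547/921 + 899/699 = 403444/214593 ≈ 1.8800)
sqrt(Z(v, -44) + z) = sqrt((-6 + sqrt(28**2 + (-44)**2)) + 403444/214593) = sqrt((-6 + sqrt(784 + 1936)) + 403444/214593) = sqrt((-6 + sqrt(2720)) + 403444/214593) = sqrt((-6 + 4*sqrt(170)) + 403444/214593) = sqrt(-884114/214593 + 4*sqrt(170))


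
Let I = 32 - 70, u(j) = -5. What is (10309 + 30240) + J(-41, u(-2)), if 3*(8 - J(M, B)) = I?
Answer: 121709/3 ≈ 40570.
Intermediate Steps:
I = -38
J(M, B) = 62/3 (J(M, B) = 8 - ⅓*(-38) = 8 + 38/3 = 62/3)
(10309 + 30240) + J(-41, u(-2)) = (10309 + 30240) + 62/3 = 40549 + 62/3 = 121709/3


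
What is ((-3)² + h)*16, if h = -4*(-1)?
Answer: 208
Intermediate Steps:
h = 4
((-3)² + h)*16 = ((-3)² + 4)*16 = (9 + 4)*16 = 13*16 = 208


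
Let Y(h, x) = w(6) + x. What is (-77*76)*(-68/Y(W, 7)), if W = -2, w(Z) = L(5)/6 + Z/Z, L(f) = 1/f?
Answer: 11938080/241 ≈ 49536.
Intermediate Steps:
w(Z) = 31/30 (w(Z) = 1/(5*6) + Z/Z = (⅕)*(⅙) + 1 = 1/30 + 1 = 31/30)
Y(h, x) = 31/30 + x
(-77*76)*(-68/Y(W, 7)) = (-77*76)*(-68/(31/30 + 7)) = -(-397936)/241/30 = -(-397936)*30/241 = -5852*(-2040/241) = 11938080/241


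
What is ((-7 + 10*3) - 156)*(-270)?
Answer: 35910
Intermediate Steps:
((-7 + 10*3) - 156)*(-270) = ((-7 + 30) - 156)*(-270) = (23 - 156)*(-270) = -133*(-270) = 35910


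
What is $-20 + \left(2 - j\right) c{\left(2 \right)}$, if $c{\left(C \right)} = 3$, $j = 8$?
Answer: $-38$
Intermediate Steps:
$-20 + \left(2 - j\right) c{\left(2 \right)} = -20 + \left(2 - 8\right) 3 = -20 - 18 = -38$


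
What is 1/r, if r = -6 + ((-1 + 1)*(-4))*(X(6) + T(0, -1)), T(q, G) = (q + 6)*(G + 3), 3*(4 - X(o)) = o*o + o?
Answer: -⅙ ≈ -0.16667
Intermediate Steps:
X(o) = 4 - o/3 - o²/3 (X(o) = 4 - (o*o + o)/3 = 4 - (o² + o)/3 = 4 - (o + o²)/3 = 4 + (-o/3 - o²/3) = 4 - o/3 - o²/3)
T(q, G) = (3 + G)*(6 + q) (T(q, G) = (6 + q)*(3 + G) = (3 + G)*(6 + q))
r = -6 (r = -6 + ((-1 + 1)*(-4))*((4 - ⅓*6 - ⅓*6²) + (18 + 3*0 + 6*(-1) - 1*0)) = -6 + (0*(-4))*((4 - 2 - ⅓*36) + (18 + 0 - 6 + 0)) = -6 + 0*((4 - 2 - 12) + 12) = -6 + 0*(-10 + 12) = -6 + 0*2 = -6 + 0 = -6)
1/r = 1/(-6) = -⅙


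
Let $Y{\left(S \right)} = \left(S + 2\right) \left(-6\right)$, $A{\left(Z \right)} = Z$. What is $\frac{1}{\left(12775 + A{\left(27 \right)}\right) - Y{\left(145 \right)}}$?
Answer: $\frac{1}{13684} \approx 7.3078 \cdot 10^{-5}$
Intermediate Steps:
$Y{\left(S \right)} = -12 - 6 S$ ($Y{\left(S \right)} = \left(2 + S\right) \left(-6\right) = -12 - 6 S$)
$\frac{1}{\left(12775 + A{\left(27 \right)}\right) - Y{\left(145 \right)}} = \frac{1}{\left(12775 + 27\right) - \left(-12 - 870\right)} = \frac{1}{12802 - \left(-12 - 870\right)} = \frac{1}{12802 - -882} = \frac{1}{12802 + 882} = \frac{1}{13684}$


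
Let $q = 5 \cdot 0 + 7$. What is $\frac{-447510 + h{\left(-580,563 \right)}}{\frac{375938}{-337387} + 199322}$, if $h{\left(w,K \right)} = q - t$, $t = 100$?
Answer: $- \frac{50338477787}{22416091892} \approx -2.2456$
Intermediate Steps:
$q = 7$ ($q = 0 + 7 = 7$)
$h{\left(w,K \right)} = -93$ ($h{\left(w,K \right)} = 7 - 100 = -93$)
$\frac{-447510 + h{\left(-580,563 \right)}}{\frac{375938}{-337387} + 199322} = \frac{-447510 - 93}{\frac{375938}{-337387} + 199322} = - \frac{447603}{375938 \left(- \frac{1}{337387}\right) + 199322} = - \frac{447603}{- \frac{375938}{337387} + 199322} = - \frac{447603}{\frac{67248275676}{337387}} = \left(-447603\right) \frac{337387}{67248275676} = - \frac{50338477787}{22416091892}$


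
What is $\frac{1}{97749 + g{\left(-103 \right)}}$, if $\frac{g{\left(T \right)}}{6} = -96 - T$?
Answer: $\frac{1}{97791} \approx 1.0226 \cdot 10^{-5}$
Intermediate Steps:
$g{\left(T \right)} = -576 - 6 T$ ($g{\left(T \right)} = 6 \left(-96 - T\right) = -576 - 6 T$)
$\frac{1}{97749 + g{\left(-103 \right)}} = \frac{1}{97749 - -42} = \frac{1}{97749 + \left(-576 + 618\right)} = \frac{1}{97749 + 42} = \frac{1}{97791}$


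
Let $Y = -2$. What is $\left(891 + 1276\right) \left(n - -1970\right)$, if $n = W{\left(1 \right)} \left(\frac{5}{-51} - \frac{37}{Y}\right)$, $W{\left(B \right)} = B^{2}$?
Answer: $\frac{439504439}{102} \approx 4.3089 \cdot 10^{6}$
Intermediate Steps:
$n = \frac{1877}{102}$ ($n = 1^{2} \left(\frac{5}{-51} - \frac{37}{-2}\right) = 1 \left(5 \left(- \frac{1}{51}\right) - - \frac{37}{2}\right) = 1 \left(- \frac{5}{51} + \frac{37}{2}\right) = 1 \cdot \frac{1877}{102} = \frac{1877}{102} \approx 18.402$)
$\left(891 + 1276\right) \left(n - -1970\right) = \left(891 + 1276\right) \left(\frac{1877}{102} - -1970\right) = 2167 \left(\frac{1877}{102} + \left(-444 + 2414\right)\right) = 2167 \left(\frac{1877}{102} + 1970\right) = 2167 \cdot \frac{202817}{102} = \frac{439504439}{102}$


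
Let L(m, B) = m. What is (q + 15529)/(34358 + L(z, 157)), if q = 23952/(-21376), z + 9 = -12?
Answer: 20745247/45874232 ≈ 0.45222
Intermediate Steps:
z = -21 (z = -9 - 12 = -21)
q = -1497/1336 (q = 23952*(-1/21376) = -1497/1336 ≈ -1.1205)
(q + 15529)/(34358 + L(z, 157)) = (-1497/1336 + 15529)/(34358 - 21) = (20745247/1336)/34337 = (20745247/1336)*(1/34337) = 20745247/45874232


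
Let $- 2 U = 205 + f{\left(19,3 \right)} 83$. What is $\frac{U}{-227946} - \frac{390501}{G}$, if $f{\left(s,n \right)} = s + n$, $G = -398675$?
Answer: $\frac{59611996939}{60584247700} \approx 0.98395$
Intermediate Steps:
$f{\left(s,n \right)} = n + s$
$U = - \frac{2031}{2}$ ($U = - \frac{205 + \left(3 + 19\right) 83}{2} = - \frac{205 + 22 \cdot 83}{2} = - \frac{205 + 1826}{2} = \left(- \frac{1}{2}\right) 2031 = - \frac{2031}{2} \approx -1015.5$)
$\frac{U}{-227946} - \frac{390501}{G} = - \frac{2031}{2 \left(-227946\right)} - \frac{390501}{-398675} = \left(- \frac{2031}{2}\right) \left(- \frac{1}{227946}\right) - - \frac{390501}{398675} = \frac{677}{151964} + \frac{390501}{398675} = \frac{59611996939}{60584247700}$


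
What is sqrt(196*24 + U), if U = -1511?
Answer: sqrt(3193) ≈ 56.507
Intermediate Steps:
sqrt(196*24 + U) = sqrt(196*24 - 1511) = sqrt(4704 - 1511) = sqrt(3193)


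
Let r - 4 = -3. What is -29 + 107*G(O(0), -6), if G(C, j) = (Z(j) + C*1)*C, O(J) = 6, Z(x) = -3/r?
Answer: 1897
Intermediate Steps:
r = 1 (r = 4 - 3 = 1)
Z(x) = -3 (Z(x) = -3/1 = -3*1 = -3)
G(C, j) = C*(-3 + C) (G(C, j) = (-3 + C*1)*C = (-3 + C)*C = C*(-3 + C))
-29 + 107*G(O(0), -6) = -29 + 107*(6*(-3 + 6)) = -29 + 107*(6*3) = -29 + 107*18 = -29 + 1926 = 1897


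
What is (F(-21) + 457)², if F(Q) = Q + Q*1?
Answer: 172225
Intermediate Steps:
F(Q) = 2*Q (F(Q) = Q + Q = 2*Q)
(F(-21) + 457)² = (2*(-21) + 457)² = (-42 + 457)² = 415² = 172225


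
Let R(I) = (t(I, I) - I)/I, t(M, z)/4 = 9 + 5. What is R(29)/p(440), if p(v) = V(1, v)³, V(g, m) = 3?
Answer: 1/29 ≈ 0.034483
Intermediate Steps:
p(v) = 27 (p(v) = 3³ = 27)
t(M, z) = 56 (t(M, z) = 4*(9 + 5) = 4*14 = 56)
R(I) = (56 - I)/I
R(29)/p(440) = ((56 - 1*29)/29)/27 = ((56 - 29)/29)*(1/27) = ((1/29)*27)*(1/27) = (27/29)*(1/27) = 1/29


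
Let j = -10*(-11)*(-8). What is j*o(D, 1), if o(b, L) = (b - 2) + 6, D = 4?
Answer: -7040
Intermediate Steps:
o(b, L) = 4 + b (o(b, L) = (-2 + b) + 6 = 4 + b)
j = -880 (j = 110*(-8) = -880)
j*o(D, 1) = -880*(4 + 4) = -880*8 = -7040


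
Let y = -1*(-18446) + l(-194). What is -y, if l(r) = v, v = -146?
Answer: -18300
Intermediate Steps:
l(r) = -146
y = 18300 (y = -1*(-18446) - 146 = 18446 - 146 = 18300)
-y = -1*18300 = -18300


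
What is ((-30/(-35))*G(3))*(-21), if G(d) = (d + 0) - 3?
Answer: 0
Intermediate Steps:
G(d) = -3 + d (G(d) = d - 3 = -3 + d)
((-30/(-35))*G(3))*(-21) = ((-30/(-35))*(-3 + 3))*(-21) = (-30*(-1/35)*0)*(-21) = ((6/7)*0)*(-21) = 0*(-21) = 0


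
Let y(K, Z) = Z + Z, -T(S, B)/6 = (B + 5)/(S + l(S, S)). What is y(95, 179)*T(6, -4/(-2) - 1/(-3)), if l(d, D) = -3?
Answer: -15752/3 ≈ -5250.7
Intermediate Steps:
T(S, B) = -6*(5 + B)/(-3 + S) (T(S, B) = -6*(B + 5)/(S - 3) = -6*(5 + B)/(-3 + S))
y(K, Z) = 2*Z
y(95, 179)*T(6, -4/(-2) - 1/(-3)) = (2*179)*(6*(-5 - (-4/(-2) - 1/(-3)))/(-3 + 6)) = 358*(6*(-5 - (-4*(-½) - 1*(-⅓)))/3) = 358*(6*(⅓)*(-5 - (2 + ⅓))) = 358*(6*(⅓)*(-5 - 1*7/3)) = 358*(6*(⅓)*(-5 - 7/3)) = 358*(6*(⅓)*(-22/3)) = 358*(-44/3) = -15752/3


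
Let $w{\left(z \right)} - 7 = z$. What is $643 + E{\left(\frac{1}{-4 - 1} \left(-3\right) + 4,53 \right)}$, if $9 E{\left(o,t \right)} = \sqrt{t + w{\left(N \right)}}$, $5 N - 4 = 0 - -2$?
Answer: $643 + \frac{\sqrt{170}}{15} \approx 643.87$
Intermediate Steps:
$N = \frac{6}{5}$ ($N = \frac{4}{5} + \frac{0 - -2}{5} = \frac{4}{5} + \frac{0 + 2}{5} = \frac{4}{5} + \frac{1}{5} \cdot 2 = \frac{4}{5} + \frac{2}{5} = \frac{6}{5} \approx 1.2$)
$w{\left(z \right)} = 7 + z$
$E{\left(o,t \right)} = \frac{\sqrt{\frac{41}{5} + t}}{9}$ ($E{\left(o,t \right)} = \frac{\sqrt{t + \left(7 + \frac{6}{5}\right)}}{9} = \frac{\sqrt{t + \frac{41}{5}}}{9} = \frac{\sqrt{\frac{41}{5} + t}}{9}$)
$643 + E{\left(\frac{1}{-4 - 1} \left(-3\right) + 4,53 \right)} = 643 + \frac{\sqrt{205 + 25 \cdot 53}}{45} = 643 + \frac{\sqrt{205 + 1325}}{45} = 643 + \frac{\sqrt{1530}}{45} = 643 + \frac{3 \sqrt{170}}{45} = 643 + \frac{\sqrt{170}}{15}$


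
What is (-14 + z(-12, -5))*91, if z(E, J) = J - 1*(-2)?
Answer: -1547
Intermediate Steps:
z(E, J) = 2 + J (z(E, J) = J + 2 = 2 + J)
(-14 + z(-12, -5))*91 = (-14 + (2 - 5))*91 = (-14 - 3)*91 = -17*91 = -1547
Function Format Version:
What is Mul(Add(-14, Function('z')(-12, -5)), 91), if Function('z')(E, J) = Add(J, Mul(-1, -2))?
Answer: -1547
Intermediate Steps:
Function('z')(E, J) = Add(2, J) (Function('z')(E, J) = Add(J, 2) = Add(2, J))
Mul(Add(-14, Function('z')(-12, -5)), 91) = Mul(Add(-14, Add(2, -5)), 91) = Mul(Add(-14, -3), 91) = Mul(-17, 91) = -1547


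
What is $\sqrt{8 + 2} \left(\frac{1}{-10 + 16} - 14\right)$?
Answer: $- \frac{83 \sqrt{10}}{6} \approx -43.745$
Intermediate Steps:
$\sqrt{8 + 2} \left(\frac{1}{-10 + 16} - 14\right) = \sqrt{10} \left(\frac{1}{6} - 14\right) = \sqrt{10} \left(- \frac{83}{6}\right) = - \frac{83 \sqrt{10}}{6}$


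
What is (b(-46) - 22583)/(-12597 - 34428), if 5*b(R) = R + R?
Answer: 37669/78375 ≈ 0.48063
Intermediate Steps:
b(R) = 2*R/5 (b(R) = (R + R)/5 = (2*R)/5 = 2*R/5)
(b(-46) - 22583)/(-12597 - 34428) = ((⅖)*(-46) - 22583)/(-12597 - 34428) = (-92/5 - 22583)/(-47025) = -113007/5*(-1/47025) = 37669/78375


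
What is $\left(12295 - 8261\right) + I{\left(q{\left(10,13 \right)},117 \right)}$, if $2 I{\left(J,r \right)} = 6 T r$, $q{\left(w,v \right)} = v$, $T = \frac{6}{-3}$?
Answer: $3332$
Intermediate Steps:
$T = -2$ ($T = 6 \left(- \frac{1}{3}\right) = -2$)
$I{\left(J,r \right)} = - 6 r$ ($I{\left(J,r \right)} = \frac{6 \left(-2\right) r}{2} = \frac{\left(-12\right) r}{2} = - 6 r$)
$\left(12295 - 8261\right) + I{\left(q{\left(10,13 \right)},117 \right)} = \left(12295 - 8261\right) - 702 = 4034 - 702 = 3332$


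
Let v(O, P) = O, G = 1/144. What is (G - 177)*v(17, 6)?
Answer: -433279/144 ≈ -3008.9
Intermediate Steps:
G = 1/144 ≈ 0.0069444
(G - 177)*v(17, 6) = (1/144 - 177)*17 = -25487/144*17 = -433279/144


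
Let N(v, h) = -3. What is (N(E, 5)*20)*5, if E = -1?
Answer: -300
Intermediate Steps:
(N(E, 5)*20)*5 = -3*20*5 = -60*5 = -300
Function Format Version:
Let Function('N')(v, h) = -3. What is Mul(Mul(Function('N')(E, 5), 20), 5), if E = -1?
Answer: -300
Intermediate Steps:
Mul(Mul(Function('N')(E, 5), 20), 5) = Mul(Mul(-3, 20), 5) = Mul(-60, 5) = -300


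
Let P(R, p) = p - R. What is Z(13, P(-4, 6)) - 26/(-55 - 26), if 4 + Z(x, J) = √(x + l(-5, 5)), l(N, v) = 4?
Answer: -298/81 + √17 ≈ 0.44409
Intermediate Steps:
Z(x, J) = -4 + √(4 + x) (Z(x, J) = -4 + √(x + 4) = -4 + √(4 + x))
Z(13, P(-4, 6)) - 26/(-55 - 26) = (-4 + √(4 + 13)) - 26/(-55 - 26) = (-4 + √17) - 26/(-81) = (-4 + √17) - 26*(-1/81) = (-4 + √17) + 26/81 = -298/81 + √17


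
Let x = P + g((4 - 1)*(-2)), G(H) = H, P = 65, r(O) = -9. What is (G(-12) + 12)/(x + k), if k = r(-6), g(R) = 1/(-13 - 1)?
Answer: 0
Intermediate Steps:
g(R) = -1/14 (g(R) = 1/(-14) = -1/14)
x = 909/14 (x = 65 - 1/14 = 909/14 ≈ 64.929)
k = -9
(G(-12) + 12)/(x + k) = (-12 + 12)/(909/14 - 9) = 0/(783/14) = 0*(14/783) = 0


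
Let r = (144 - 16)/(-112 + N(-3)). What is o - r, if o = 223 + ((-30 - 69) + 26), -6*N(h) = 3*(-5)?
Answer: 33106/219 ≈ 151.17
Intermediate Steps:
N(h) = 5/2 (N(h) = -(-5)/2 = -⅙*(-15) = 5/2)
o = 150 (o = 223 + (-99 + 26) = 223 - 73 = 150)
r = -256/219 (r = (144 - 16)/(-112 + 5/2) = 128/(-219/2) = 128*(-2/219) = -256/219 ≈ -1.1689)
o - r = 150 - 1*(-256/219) = 150 + 256/219 = 33106/219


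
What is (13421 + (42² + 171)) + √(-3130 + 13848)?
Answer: 15356 + √10718 ≈ 15460.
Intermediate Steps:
(13421 + (42² + 171)) + √(-3130 + 13848) = (13421 + (1764 + 171)) + √10718 = (13421 + 1935) + √10718 = 15356 + √10718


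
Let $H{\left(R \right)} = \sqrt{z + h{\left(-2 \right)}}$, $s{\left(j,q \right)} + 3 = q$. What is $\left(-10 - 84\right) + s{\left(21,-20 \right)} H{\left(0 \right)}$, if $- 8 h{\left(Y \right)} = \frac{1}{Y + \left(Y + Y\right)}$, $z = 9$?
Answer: $-94 - \frac{23 \sqrt{1299}}{12} \approx -163.08$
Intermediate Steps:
$h{\left(Y \right)} = - \frac{1}{24 Y}$ ($h{\left(Y \right)} = - \frac{1}{8 \left(Y + \left(Y + Y\right)\right)} = - \frac{1}{8 \left(Y + 2 Y\right)} = - \frac{1}{8 \cdot 3 Y} = - \frac{\frac{1}{3} \frac{1}{Y}}{8} = - \frac{1}{24 Y}$)
$s{\left(j,q \right)} = -3 + q$
$H{\left(R \right)} = \frac{\sqrt{1299}}{12}$ ($H{\left(R \right)} = \sqrt{9 - \frac{1}{24 \left(-2\right)}} = \sqrt{9 - - \frac{1}{48}} = \sqrt{9 + \frac{1}{48}} = \sqrt{\frac{433}{48}} = \frac{\sqrt{1299}}{12}$)
$\left(-10 - 84\right) + s{\left(21,-20 \right)} H{\left(0 \right)} = \left(-10 - 84\right) + \left(-3 - 20\right) \frac{\sqrt{1299}}{12} = -94 - 23 \frac{\sqrt{1299}}{12} = -94 - \frac{23 \sqrt{1299}}{12}$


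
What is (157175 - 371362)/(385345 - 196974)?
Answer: -214187/188371 ≈ -1.1370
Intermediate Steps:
(157175 - 371362)/(385345 - 196974) = -214187/188371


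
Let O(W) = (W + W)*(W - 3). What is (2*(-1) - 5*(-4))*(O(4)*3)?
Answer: 432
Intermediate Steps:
O(W) = 2*W*(-3 + W) (O(W) = (2*W)*(-3 + W) = 2*W*(-3 + W))
(2*(-1) - 5*(-4))*(O(4)*3) = (2*(-1) - 5*(-4))*((2*4*(-3 + 4))*3) = (-2 + 20)*((2*4*1)*3) = 18*(8*3) = 18*24 = 432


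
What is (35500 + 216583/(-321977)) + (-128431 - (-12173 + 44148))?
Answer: -40217075745/321977 ≈ -1.2491e+5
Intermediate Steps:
(35500 + 216583/(-321977)) + (-128431 - (-12173 + 44148)) = (35500 + 216583*(-1/321977)) + (-128431 - 1*31975) = (35500 - 216583/321977) + (-128431 - 31975) = 11429966917/321977 - 160406 = -40217075745/321977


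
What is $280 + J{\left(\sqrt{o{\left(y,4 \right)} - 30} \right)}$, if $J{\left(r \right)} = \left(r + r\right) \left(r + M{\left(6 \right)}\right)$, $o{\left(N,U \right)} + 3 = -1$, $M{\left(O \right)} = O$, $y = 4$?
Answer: $212 + 12 i \sqrt{34} \approx 212.0 + 69.971 i$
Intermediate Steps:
$o{\left(N,U \right)} = -4$ ($o{\left(N,U \right)} = -3 - 1 = -4$)
$J{\left(r \right)} = 2 r \left(6 + r\right)$ ($J{\left(r \right)} = \left(r + r\right) \left(r + 6\right) = 2 r \left(6 + r\right)$)
$280 + J{\left(\sqrt{o{\left(y,4 \right)} - 30} \right)} = 280 + 2 \sqrt{-4 - 30} \left(6 + \sqrt{-4 - 30}\right) = 280 + 2 \sqrt{-34} \left(6 + \sqrt{-34}\right) = 280 + 2 i \sqrt{34} \left(6 + i \sqrt{34}\right)$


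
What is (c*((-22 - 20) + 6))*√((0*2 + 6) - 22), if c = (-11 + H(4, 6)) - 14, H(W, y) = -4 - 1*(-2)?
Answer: 3888*I ≈ 3888.0*I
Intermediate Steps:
H(W, y) = -2 (H(W, y) = -4 + 2 = -2)
c = -27 (c = (-11 - 2) - 14 = -13 - 14 = -27)
(c*((-22 - 20) + 6))*√((0*2 + 6) - 22) = (-27*((-22 - 20) + 6))*√((0*2 + 6) - 22) = (-27*(-42 + 6))*√((0 + 6) - 22) = (-27*(-36))*√(6 - 22) = 972*√(-16) = 972*(4*I) = 3888*I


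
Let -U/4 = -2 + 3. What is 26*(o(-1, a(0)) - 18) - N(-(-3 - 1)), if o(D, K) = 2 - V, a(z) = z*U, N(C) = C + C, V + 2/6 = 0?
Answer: -1246/3 ≈ -415.33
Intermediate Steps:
V = -1/3 (V = -1/3 + 0 = -1/3 ≈ -0.33333)
N(C) = 2*C
U = -4 (U = -4*(-2 + 3) = -4*1 = -4)
a(z) = -4*z (a(z) = z*(-4) = -4*z)
o(D, K) = 7/3 (o(D, K) = 2 - 1*(-1/3) = 2 + 1/3 = 7/3)
26*(o(-1, a(0)) - 18) - N(-(-3 - 1)) = 26*(7/3 - 18) - 2*(-(-3 - 1)) = 26*(-47/3) - 2*(-1*(-4)) = -1222/3 - 2*4 = -1222/3 - 1*8 = -1222/3 - 8 = -1246/3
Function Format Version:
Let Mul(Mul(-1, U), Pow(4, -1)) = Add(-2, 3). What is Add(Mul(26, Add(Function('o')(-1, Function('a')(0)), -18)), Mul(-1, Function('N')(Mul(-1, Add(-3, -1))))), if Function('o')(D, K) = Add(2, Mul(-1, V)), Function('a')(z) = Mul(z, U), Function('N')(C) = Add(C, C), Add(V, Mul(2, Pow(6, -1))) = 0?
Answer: Rational(-1246, 3) ≈ -415.33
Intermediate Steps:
V = Rational(-1, 3) (V = Add(Rational(-1, 3), 0) = Rational(-1, 3) ≈ -0.33333)
Function('N')(C) = Mul(2, C)
U = -4 (U = Mul(-4, Add(-2, 3)) = Mul(-4, 1) = -4)
Function('a')(z) = Mul(-4, z) (Function('a')(z) = Mul(z, -4) = Mul(-4, z))
Function('o')(D, K) = Rational(7, 3) (Function('o')(D, K) = Add(2, Mul(-1, Rational(-1, 3))) = Add(2, Rational(1, 3)) = Rational(7, 3))
Add(Mul(26, Add(Function('o')(-1, Function('a')(0)), -18)), Mul(-1, Function('N')(Mul(-1, Add(-3, -1))))) = Add(Mul(26, Add(Rational(7, 3), -18)), Mul(-1, Mul(2, Mul(-1, Add(-3, -1))))) = Add(Mul(26, Rational(-47, 3)), Mul(-1, Mul(2, Mul(-1, -4)))) = Add(Rational(-1222, 3), Mul(-1, Mul(2, 4))) = Add(Rational(-1222, 3), Mul(-1, 8)) = Add(Rational(-1222, 3), -8) = Rational(-1246, 3)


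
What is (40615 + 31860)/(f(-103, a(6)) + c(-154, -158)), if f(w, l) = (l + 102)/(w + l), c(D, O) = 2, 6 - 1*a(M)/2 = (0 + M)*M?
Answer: 11813425/284 ≈ 41597.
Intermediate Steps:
a(M) = 12 - 2*M² (a(M) = 12 - 2*(0 + M)*M = 12 - 2*M*M = 12 - 2*M²)
f(w, l) = (102 + l)/(l + w)
(40615 + 31860)/(f(-103, a(6)) + c(-154, -158)) = (40615 + 31860)/((102 + (12 - 2*6²))/((12 - 2*6²) - 103) + 2) = 72475/((102 + (12 - 2*36))/((12 - 2*36) - 103) + 2) = 72475/((102 + (12 - 72))/((12 - 72) - 103) + 2) = 72475/((102 - 60)/(-60 - 103) + 2) = 72475/(42/(-163) + 2) = 72475/(-1/163*42 + 2) = 72475/(-42/163 + 2) = 72475/(284/163) = 72475*(163/284) = 11813425/284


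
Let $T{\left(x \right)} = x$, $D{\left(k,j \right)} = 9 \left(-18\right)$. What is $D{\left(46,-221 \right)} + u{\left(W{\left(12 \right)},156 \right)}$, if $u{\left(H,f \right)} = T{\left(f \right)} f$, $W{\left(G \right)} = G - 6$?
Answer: $24174$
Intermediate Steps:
$D{\left(k,j \right)} = -162$
$W{\left(G \right)} = -6 + G$
$u{\left(H,f \right)} = f^{2}$ ($u{\left(H,f \right)} = f f = f^{2}$)
$D{\left(46,-221 \right)} + u{\left(W{\left(12 \right)},156 \right)} = -162 + 156^{2} = -162 + 24336 = 24174$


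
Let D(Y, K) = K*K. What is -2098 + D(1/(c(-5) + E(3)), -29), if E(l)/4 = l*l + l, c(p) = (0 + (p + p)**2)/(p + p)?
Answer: -1257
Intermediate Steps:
c(p) = 2*p (c(p) = (0 + (2*p)**2)/((2*p)) = (0 + 4*p**2)*(1/(2*p)) = (4*p**2)*(1/(2*p)) = 2*p)
E(l) = 4*l + 4*l**2 (E(l) = 4*(l*l + l) = 4*(l**2 + l) = 4*(l + l**2) = 4*l + 4*l**2)
D(Y, K) = K**2
-2098 + D(1/(c(-5) + E(3)), -29) = -2098 + (-29)**2 = -2098 + 841 = -1257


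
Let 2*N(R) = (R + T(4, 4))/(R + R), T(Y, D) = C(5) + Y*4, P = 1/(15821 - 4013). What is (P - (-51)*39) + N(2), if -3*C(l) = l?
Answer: 23510221/11808 ≈ 1991.0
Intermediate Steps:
C(l) = -l/3
P = 1/11808 ≈ 8.4688e-5
T(Y, D) = -5/3 + 4*Y (T(Y, D) = -⅓*5 + Y*4 = -5/3 + 4*Y)
N(R) = (43/3 + R)/(4*R) (N(R) = ((R + (-5/3 + 4*4))/(R + R))/2 = ((R + (-5/3 + 16))/((2*R)))/2 = ((R + 43/3)*(1/(2*R)))/2 = ((43/3 + R)*(1/(2*R)))/2 = ((43/3 + R)/(2*R))/2 = (43/3 + R)/(4*R))
(P - (-51)*39) + N(2) = (1/11808 - (-51)*39) + (1/12)*(43 + 3*2)/2 = (1/11808 - 1*(-1989)) + (1/12)*(½)*(43 + 6) = (1/11808 + 1989) + (1/12)*(½)*49 = 23486113/11808 + 49/24 = 23510221/11808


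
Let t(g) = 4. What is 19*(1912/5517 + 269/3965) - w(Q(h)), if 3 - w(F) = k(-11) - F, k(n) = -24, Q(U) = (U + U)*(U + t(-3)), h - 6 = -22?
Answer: -8818348048/21874905 ≈ -403.13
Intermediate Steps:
h = -16 (h = 6 - 22 = -16)
Q(U) = 2*U*(4 + U) (Q(U) = (U + U)*(U + 4) = (2*U)*(4 + U) = 2*U*(4 + U))
w(F) = 27 + F (w(F) = 3 - (-24 - F) = 3 + (24 + F) = 27 + F)
19*(1912/5517 + 269/3965) - w(Q(h)) = 19*(1912/5517 + 269/3965) - (27 + 2*(-16)*(4 - 16)) = 19*(1912*(1/5517) + 269*(1/3965)) - (27 + 2*(-16)*(-12)) = 19*(1912/5517 + 269/3965) - (27 + 384) = 19*(9065153/21874905) - 1*411 = 172237907/21874905 - 411 = -8818348048/21874905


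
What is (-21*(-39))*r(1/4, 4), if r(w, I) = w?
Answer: 819/4 ≈ 204.75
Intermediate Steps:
(-21*(-39))*r(1/4, 4) = -21*(-39)/4 = 819*(1/4) = 819/4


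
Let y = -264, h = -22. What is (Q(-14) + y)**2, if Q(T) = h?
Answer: 81796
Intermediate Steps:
Q(T) = -22
(Q(-14) + y)**2 = (-22 - 264)**2 = (-286)**2 = 81796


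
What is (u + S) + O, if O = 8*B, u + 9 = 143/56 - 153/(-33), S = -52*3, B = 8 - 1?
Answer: -62715/616 ≈ -101.81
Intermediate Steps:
B = 7
S = -156
u = -1115/616 (u = -9 + (143/56 - 153/(-33)) = -9 + (143*(1/56) - 153*(-1/33)) = -9 + (143/56 + 51/11) = -9 + 4429/616 = -1115/616 ≈ -1.8101)
O = 56 (O = 8*7 = 56)
(u + S) + O = (-1115/616 - 156) + 56 = -97211/616 + 56 = -62715/616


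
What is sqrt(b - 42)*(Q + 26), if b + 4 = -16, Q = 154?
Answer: 180*I*sqrt(62) ≈ 1417.3*I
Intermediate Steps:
b = -20 (b = -4 - 16 = -20)
sqrt(b - 42)*(Q + 26) = sqrt(-20 - 42)*(154 + 26) = sqrt(-62)*180 = (I*sqrt(62))*180 = 180*I*sqrt(62)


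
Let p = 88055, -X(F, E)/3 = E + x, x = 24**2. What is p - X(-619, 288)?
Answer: 90647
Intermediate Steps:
x = 576
X(F, E) = -1728 - 3*E (X(F, E) = -3*(E + 576) = -3*(576 + E) = -1728 - 3*E)
p - X(-619, 288) = 88055 - (-1728 - 3*288) = 88055 - (-1728 - 864) = 88055 - 1*(-2592) = 88055 + 2592 = 90647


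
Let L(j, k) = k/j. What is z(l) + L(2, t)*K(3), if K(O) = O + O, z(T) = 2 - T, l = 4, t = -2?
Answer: -8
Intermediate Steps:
K(O) = 2*O
z(l) + L(2, t)*K(3) = (2 - 1*4) + (-2/2)*(2*3) = (2 - 4) - 2*½*6 = -2 - 1*6 = -2 - 6 = -8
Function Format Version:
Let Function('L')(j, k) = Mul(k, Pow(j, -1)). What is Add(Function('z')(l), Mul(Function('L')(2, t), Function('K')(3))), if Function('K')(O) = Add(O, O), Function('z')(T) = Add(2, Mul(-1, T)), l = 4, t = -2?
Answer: -8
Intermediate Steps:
Function('K')(O) = Mul(2, O)
Add(Function('z')(l), Mul(Function('L')(2, t), Function('K')(3))) = Add(Add(2, Mul(-1, 4)), Mul(Mul(-2, Pow(2, -1)), Mul(2, 3))) = Add(Add(2, -4), Mul(Mul(-2, Rational(1, 2)), 6)) = Add(-2, Mul(-1, 6)) = Add(-2, -6) = -8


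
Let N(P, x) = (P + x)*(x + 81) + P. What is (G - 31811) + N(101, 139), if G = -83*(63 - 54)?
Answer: 20343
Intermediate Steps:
N(P, x) = P + (81 + x)*(P + x) (N(P, x) = (P + x)*(81 + x) + P = (81 + x)*(P + x) + P = P + (81 + x)*(P + x))
G = -747 (G = -83*9 = -747)
(G - 31811) + N(101, 139) = (-747 - 31811) + (139² + 81*139 + 82*101 + 101*139) = -32558 + (19321 + 11259 + 8282 + 14039) = -32558 + 52901 = 20343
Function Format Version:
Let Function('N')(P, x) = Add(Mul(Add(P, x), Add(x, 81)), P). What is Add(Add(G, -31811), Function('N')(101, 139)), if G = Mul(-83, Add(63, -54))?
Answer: 20343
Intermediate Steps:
Function('N')(P, x) = Add(P, Mul(Add(81, x), Add(P, x))) (Function('N')(P, x) = Add(Mul(Add(P, x), Add(81, x)), P) = Add(Mul(Add(81, x), Add(P, x)), P) = Add(P, Mul(Add(81, x), Add(P, x))))
G = -747 (G = Mul(-83, 9) = -747)
Add(Add(G, -31811), Function('N')(101, 139)) = Add(Add(-747, -31811), Add(Pow(139, 2), Mul(81, 139), Mul(82, 101), Mul(101, 139))) = Add(-32558, Add(19321, 11259, 8282, 14039)) = Add(-32558, 52901) = 20343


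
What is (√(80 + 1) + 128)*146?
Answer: 20002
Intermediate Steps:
(√(80 + 1) + 128)*146 = (√81 + 128)*146 = (9 + 128)*146 = 137*146 = 20002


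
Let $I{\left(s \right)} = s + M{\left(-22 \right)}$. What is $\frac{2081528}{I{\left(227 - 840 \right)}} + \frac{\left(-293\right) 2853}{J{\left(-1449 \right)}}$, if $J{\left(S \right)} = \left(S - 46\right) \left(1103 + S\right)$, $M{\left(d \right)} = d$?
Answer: $- \frac{43089712139}{13138658} \approx -3279.6$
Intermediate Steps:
$J{\left(S \right)} = \left(-46 + S\right) \left(1103 + S\right)$
$I{\left(s \right)} = -22 + s$ ($I{\left(s \right)} = s - 22 = -22 + s$)
$\frac{2081528}{I{\left(227 - 840 \right)}} + \frac{\left(-293\right) 2853}{J{\left(-1449 \right)}} = \frac{2081528}{-22 + \left(227 - 840\right)} + \frac{\left(-293\right) 2853}{-50738 + \left(-1449\right)^{2} + 1057 \left(-1449\right)} = \frac{2081528}{-22 - 613} - \frac{835929}{-50738 + 2099601 - 1531593} = \frac{2081528}{-635} - \frac{835929}{517270} = 2081528 \left(- \frac{1}{635}\right) - \frac{835929}{517270} = - \frac{2081528}{635} - \frac{835929}{517270} = - \frac{43089712139}{13138658}$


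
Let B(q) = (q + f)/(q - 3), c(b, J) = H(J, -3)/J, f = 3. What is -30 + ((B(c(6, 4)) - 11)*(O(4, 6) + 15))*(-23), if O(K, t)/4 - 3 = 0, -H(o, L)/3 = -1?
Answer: 7836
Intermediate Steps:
H(o, L) = 3 (H(o, L) = -3*(-1) = 3)
c(b, J) = 3/J
O(K, t) = 12 (O(K, t) = 12 + 4*0 = 12 + 0 = 12)
B(q) = (3 + q)/(-3 + q) (B(q) = (q + 3)/(q - 3) = (3 + q)/(-3 + q))
-30 + ((B(c(6, 4)) - 11)*(O(4, 6) + 15))*(-23) = -30 + (((3 + 3/4)/(-3 + 3/4) - 11)*(12 + 15))*(-23) = -30 + (((3 + 3*(¼))/(-3 + 3*(¼)) - 11)*27)*(-23) = -30 + (((3 + ¾)/(-3 + ¾) - 11)*27)*(-23) = -30 + (((15/4)/(-9/4) - 11)*27)*(-23) = -30 + ((-4/9*15/4 - 11)*27)*(-23) = -30 + ((-5/3 - 11)*27)*(-23) = -30 - 38/3*27*(-23) = -30 - 342*(-23) = -30 + 7866 = 7836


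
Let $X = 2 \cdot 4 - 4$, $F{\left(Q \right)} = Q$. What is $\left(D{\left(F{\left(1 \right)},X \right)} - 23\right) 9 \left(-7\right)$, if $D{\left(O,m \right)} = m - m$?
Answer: $1449$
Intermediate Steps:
$X = 4$ ($X = 8 - 4 = 4$)
$D{\left(O,m \right)} = 0$
$\left(D{\left(F{\left(1 \right)},X \right)} - 23\right) 9 \left(-7\right) = \left(0 - 23\right) 9 \left(-7\right) = \left(-23\right) \left(-63\right) = 1449$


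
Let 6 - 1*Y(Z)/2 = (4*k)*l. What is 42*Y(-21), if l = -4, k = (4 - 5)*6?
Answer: -7560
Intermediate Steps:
k = -6 (k = -1*6 = -6)
Y(Z) = -180 (Y(Z) = 12 - 2*4*(-6)*(-4) = 12 - (-48)*(-4) = 12 - 2*96 = 12 - 192 = -180)
42*Y(-21) = 42*(-180) = -7560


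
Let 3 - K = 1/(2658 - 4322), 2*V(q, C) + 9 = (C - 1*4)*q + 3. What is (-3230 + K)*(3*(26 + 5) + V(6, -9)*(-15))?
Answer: -3882312621/1664 ≈ -2.3331e+6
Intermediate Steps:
V(q, C) = -3 + q*(-4 + C)/2 (V(q, C) = -9/2 + ((C - 1*4)*q + 3)/2 = -9/2 + ((C - 4)*q + 3)/2 = -9/2 + ((-4 + C)*q + 3)/2 = -9/2 + (q*(-4 + C) + 3)/2 = -9/2 + (3 + q*(-4 + C))/2 = -9/2 + (3/2 + q*(-4 + C)/2) = -3 + q*(-4 + C)/2)
K = 4993/1664 (K = 3 - 1/(2658 - 4322) = 3 - 1/(-1664) = 3 - 1*(-1/1664) = 3 + 1/1664 = 4993/1664 ≈ 3.0006)
(-3230 + K)*(3*(26 + 5) + V(6, -9)*(-15)) = (-3230 + 4993/1664)*(3*(26 + 5) + (-3 - 2*6 + (½)*(-9)*6)*(-15)) = -5369727*(3*31 + (-3 - 12 - 27)*(-15))/1664 = -5369727*(93 - 42*(-15))/1664 = -5369727*(93 + 630)/1664 = -5369727/1664*723 = -3882312621/1664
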